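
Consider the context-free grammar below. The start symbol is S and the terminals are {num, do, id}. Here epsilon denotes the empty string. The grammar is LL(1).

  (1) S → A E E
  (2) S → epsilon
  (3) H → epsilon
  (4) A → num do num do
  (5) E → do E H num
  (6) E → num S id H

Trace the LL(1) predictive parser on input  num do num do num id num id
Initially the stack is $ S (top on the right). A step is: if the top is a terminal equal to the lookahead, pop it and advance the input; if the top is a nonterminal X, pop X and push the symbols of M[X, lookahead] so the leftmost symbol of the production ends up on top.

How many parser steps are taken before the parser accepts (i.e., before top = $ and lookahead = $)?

16

step 1: stack=$ S  input=num do num do num id num id $  — expand S → A E E
step 2: stack=$ E E A  input=num do num do num id num id $  — expand A → num do num do
step 3: stack=$ E E do num do num  input=num do num do num id num id $  — match num
step 4: stack=$ E E do num do  input=do num do num id num id $  — match do
step 5: stack=$ E E do num  input=num do num id num id $  — match num
step 6: stack=$ E E do  input=do num id num id $  — match do
step 7: stack=$ E E  input=num id num id $  — expand E → num S id H
step 8: stack=$ E H id S num  input=num id num id $  — match num
step 9: stack=$ E H id S  input=id num id $  — expand S → epsilon
step 10: stack=$ E H id  input=id num id $  — match id
step 11: stack=$ E H  input=num id $  — expand H → epsilon
step 12: stack=$ E  input=num id $  — expand E → num S id H
step 13: stack=$ H id S num  input=num id $  — match num
step 14: stack=$ H id S  input=id $  — expand S → epsilon
step 15: stack=$ H id  input=id $  — match id
step 16: stack=$ H  input=$  — expand H → epsilon
Accept reached after 16 steps.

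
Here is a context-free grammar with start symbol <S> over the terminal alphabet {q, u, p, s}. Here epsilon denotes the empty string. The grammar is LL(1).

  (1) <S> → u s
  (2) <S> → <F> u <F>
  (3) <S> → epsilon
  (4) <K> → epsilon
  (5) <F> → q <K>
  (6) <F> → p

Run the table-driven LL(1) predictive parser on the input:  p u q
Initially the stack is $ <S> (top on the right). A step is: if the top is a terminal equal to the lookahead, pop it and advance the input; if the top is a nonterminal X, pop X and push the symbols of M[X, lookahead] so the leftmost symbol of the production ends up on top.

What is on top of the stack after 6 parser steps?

<K>

step 1: stack=$ <S>  input=p u q $  — expand <S> → <F> u <F>
step 2: stack=$ <F> u <F>  input=p u q $  — expand <F> → p
step 3: stack=$ <F> u p  input=p u q $  — match p
step 4: stack=$ <F> u  input=u q $  — match u
step 5: stack=$ <F>  input=q $  — expand <F> → q <K>
step 6: stack=$ <K> q  input=q $  — match q
Stack after step 6: $ <K> (top = <K>).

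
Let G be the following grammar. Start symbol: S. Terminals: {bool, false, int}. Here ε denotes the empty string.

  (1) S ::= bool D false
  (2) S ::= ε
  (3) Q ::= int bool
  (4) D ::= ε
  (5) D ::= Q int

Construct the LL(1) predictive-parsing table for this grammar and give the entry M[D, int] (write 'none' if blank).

D ::= Q int

FIRST(S) = {ε, bool}
FIRST(Q) = {int}
FIRST(D) = {ε, int}  (via Q int)
FOLLOW(S) includes $ since S is the start symbol.
FOLLOW(D): in S::=bool D false, D is followed by false with FIRST {false}. Thus FOLLOW(D) = {false}.
For D ::= ε: FIRST(ε) = {ε}, so it goes in M[D, t] for t ∈ {}; since ε ∈ FIRST, also for every t ∈ FOLLOW(D) = {false}.
For D ::= Q int: FIRST(Q int) = {int}, so it goes in M[D, t] for t ∈ {int}.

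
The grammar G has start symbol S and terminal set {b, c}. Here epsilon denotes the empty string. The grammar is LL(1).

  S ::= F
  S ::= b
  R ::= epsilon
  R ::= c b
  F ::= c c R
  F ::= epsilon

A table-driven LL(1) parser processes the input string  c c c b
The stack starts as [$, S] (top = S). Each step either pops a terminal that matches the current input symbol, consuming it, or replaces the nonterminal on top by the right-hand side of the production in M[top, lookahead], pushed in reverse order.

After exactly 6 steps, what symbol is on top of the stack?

b

     Stack    Input      Action
  1  $ S      c c c b $  expand S ::= F
  2  $ F      c c c b $  expand F ::= c c R
  3  $ R c c  c c c b $  match c
  4  $ R c    c c b $    match c
  5  $ R      c b $      expand R ::= c b
  6  $ b c    c b $      match c
Stack after step 6: $ b (top = b).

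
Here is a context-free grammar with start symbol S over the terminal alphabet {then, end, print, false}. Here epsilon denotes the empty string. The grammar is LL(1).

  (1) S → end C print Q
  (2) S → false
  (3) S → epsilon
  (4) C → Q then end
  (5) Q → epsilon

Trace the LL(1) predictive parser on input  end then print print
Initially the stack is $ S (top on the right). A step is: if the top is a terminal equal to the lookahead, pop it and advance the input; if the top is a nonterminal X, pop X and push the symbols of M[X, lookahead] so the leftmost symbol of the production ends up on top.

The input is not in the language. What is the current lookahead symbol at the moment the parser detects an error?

step 1: stack=$ S  input=end then print print $  — expand S → end C print Q
step 2: stack=$ Q print C end  input=end then print print $  — match end
step 3: stack=$ Q print C  input=then print print $  — expand C → Q then end
step 4: stack=$ Q print end then Q  input=then print print $  — expand Q → epsilon
step 5: stack=$ Q print end then  input=then print print $  — match then
step 6: stack=$ Q print end  input=print print $  — error: top is terminal end but lookahead is print

print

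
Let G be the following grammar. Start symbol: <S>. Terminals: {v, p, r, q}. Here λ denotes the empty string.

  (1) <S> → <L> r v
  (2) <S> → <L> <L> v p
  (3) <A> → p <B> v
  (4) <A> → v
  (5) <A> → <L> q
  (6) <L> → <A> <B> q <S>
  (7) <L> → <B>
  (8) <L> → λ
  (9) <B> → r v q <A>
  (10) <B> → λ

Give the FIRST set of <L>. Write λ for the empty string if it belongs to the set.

{λ, p, q, r, v}

FIRST(<B>): from <B>→r v q <A> we get {r}; from <B>→λ we get {λ}. So FIRST(<B>) = {λ, r}.
FIRST(<S>): from <S>→<L> r v we get {p, q, r, v}; from <S>→<L> <L> v p we get {p, q, r, v}. So FIRST(<S>) = {p, q, r, v}.
FIRST(<A>): from <A>→p <B> v we get {p}; from <A>→v we get {v}; from <A>→<L> q we get {p, q, r, v}. So FIRST(<A>) = {p, q, r, v}.
FIRST(<L>): from <L>→<A> <B> q <S> we get {p, q, r, v}; from <L>→<B> we get {λ, r}; from <L>→λ we get {λ}. So FIRST(<L>) = {λ, p, q, r, v}.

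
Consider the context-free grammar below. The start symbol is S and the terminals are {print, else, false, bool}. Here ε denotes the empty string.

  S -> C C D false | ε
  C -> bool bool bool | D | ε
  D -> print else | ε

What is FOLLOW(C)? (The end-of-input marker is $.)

FIRST(D): from D->print else we get {print}; from D->ε we get {ε}. So FIRST(D) = {ε, print}.
FIRST(C): from C->bool bool bool we get {bool}; from C->D we get {ε, print}; from C->ε we get {ε}. So FIRST(C) = {ε, bool, print}.
FIRST(S): from S->C C D false we get {bool, false, print}; from S->ε we get {ε}. So FIRST(S) = {ε, bool, false, print}.
FOLLOW(S) includes $ since S is the start symbol.
FOLLOW(S): S appears on no right-hand side. Thus FOLLOW(S) = {$}.
FOLLOW(C): in S->C C D false (occurrence 1), C is followed by C D false with FIRST {bool, false, print}; in S->C C D false (occurrence 2), C is followed by D false with FIRST {false, print}. Thus FOLLOW(C) = {bool, false, print}.
FOLLOW(D): in S->C C D false, D is followed by false with FIRST {false}; in C->D, the suffix after D is empty, so FOLLOW(D) ⊇ FOLLOW(C) = {bool, false, print}. Thus FOLLOW(D) = {bool, false, print}.

{bool, false, print}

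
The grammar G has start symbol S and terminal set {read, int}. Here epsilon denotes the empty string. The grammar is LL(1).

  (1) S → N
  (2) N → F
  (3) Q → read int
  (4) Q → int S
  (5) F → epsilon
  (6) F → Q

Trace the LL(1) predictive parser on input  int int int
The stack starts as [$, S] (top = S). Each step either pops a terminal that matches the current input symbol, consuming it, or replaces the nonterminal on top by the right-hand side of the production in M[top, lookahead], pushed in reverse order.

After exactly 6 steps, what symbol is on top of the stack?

N

     Stack    Input          Action
  1  $ S      int int int $  expand S → N
  2  $ N      int int int $  expand N → F
  3  $ F      int int int $  expand F → Q
  4  $ Q      int int int $  expand Q → int S
  5  $ S int  int int int $  match int
  6  $ S      int int $      expand S → N
Stack after step 6: $ N (top = N).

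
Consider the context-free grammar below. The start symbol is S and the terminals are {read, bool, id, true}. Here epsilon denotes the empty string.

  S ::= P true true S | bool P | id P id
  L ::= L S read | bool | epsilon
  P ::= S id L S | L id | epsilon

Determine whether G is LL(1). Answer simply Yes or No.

No

FIRST(S) = {bool, id, true}
FIRST(L) = {epsilon, bool, id, true}
FIRST(P) = {epsilon, bool, id, true}
FOLLOW(S) = {$, id, read, true}
FOLLOW(L) = {bool, id, true}
FOLLOW(P) = {$, id, read, true}
Cell M[L, bool] receives both L ::= L S read and L ::= bool and L ::= epsilon — the grammar is not LL(1).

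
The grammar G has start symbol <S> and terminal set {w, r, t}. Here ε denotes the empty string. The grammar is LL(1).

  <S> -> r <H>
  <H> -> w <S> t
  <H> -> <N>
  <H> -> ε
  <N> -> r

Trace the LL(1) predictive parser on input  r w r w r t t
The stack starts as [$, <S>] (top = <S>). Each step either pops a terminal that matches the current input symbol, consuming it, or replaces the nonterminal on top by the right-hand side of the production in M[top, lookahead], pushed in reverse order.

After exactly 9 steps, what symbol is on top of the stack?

step 1: stack=$ <S>  input=r w r w r t t $  — expand <S> -> r <H>
step 2: stack=$ <H> r  input=r w r w r t t $  — match r
step 3: stack=$ <H>  input=w r w r t t $  — expand <H> -> w <S> t
step 4: stack=$ t <S> w  input=w r w r t t $  — match w
step 5: stack=$ t <S>  input=r w r t t $  — expand <S> -> r <H>
step 6: stack=$ t <H> r  input=r w r t t $  — match r
step 7: stack=$ t <H>  input=w r t t $  — expand <H> -> w <S> t
step 8: stack=$ t t <S> w  input=w r t t $  — match w
step 9: stack=$ t t <S>  input=r t t $  — expand <S> -> r <H>
Stack after step 9: $ t t <H> r (top = r).

r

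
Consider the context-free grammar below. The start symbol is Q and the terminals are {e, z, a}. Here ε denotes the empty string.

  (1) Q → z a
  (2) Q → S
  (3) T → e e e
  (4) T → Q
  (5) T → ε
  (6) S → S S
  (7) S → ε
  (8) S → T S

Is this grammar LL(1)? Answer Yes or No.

FIRST(Q) = {ε, e, z}
FIRST(T) = {ε, e, z}
FIRST(S) = {ε, e, z}
FOLLOW(Q) = {$, e, z}
FOLLOW(T) = {$, e, z}
FOLLOW(S) = {$, e, z}
Cell M[Q, z] receives both Q → z a and Q → S — the grammar is not LL(1).

No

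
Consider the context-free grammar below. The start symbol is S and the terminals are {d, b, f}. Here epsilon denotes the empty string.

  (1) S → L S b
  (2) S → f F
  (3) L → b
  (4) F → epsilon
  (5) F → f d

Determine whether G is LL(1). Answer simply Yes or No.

Yes

FIRST(S) = {b, f}
FIRST(L) = {b}
FIRST(F) = {epsilon, f}
FOLLOW(S) = {$, b}
FOLLOW(L) = {b, f}
FOLLOW(F) = {$, b}
Each cell of M receives at most one production.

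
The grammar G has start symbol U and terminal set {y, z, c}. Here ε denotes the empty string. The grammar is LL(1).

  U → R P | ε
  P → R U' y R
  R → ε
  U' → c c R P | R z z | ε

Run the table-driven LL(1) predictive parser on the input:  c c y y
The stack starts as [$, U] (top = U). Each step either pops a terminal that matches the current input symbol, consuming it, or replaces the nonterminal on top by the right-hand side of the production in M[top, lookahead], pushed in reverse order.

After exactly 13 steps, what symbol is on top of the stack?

y

      Stack           Input      Action
   1  $ U             c c y y $  expand U → R P
   2  $ P R           c c y y $  expand R → ε
   3  $ P             c c y y $  expand P → R U' y R
   4  $ R y U' R      c c y y $  expand R → ε
   5  $ R y U'        c c y y $  expand U' → c c R P
   6  $ R y P R c c   c c y y $  match c
   7  $ R y P R c     c y y $    match c
   8  $ R y P R       y y $      expand R → ε
   9  $ R y P         y y $      expand P → R U' y R
  10  $ R y R y U' R  y y $      expand R → ε
  11  $ R y R y U'    y y $      expand U' → ε
  12  $ R y R y       y y $      match y
  13  $ R y R         y $        expand R → ε
Stack after step 13: $ R y (top = y).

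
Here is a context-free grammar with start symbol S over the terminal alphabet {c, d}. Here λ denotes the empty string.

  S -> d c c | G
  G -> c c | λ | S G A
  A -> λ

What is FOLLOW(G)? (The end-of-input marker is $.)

{$, c, d}

FIRST(A): from A->λ we get {λ}. So FIRST(A) = {λ}.
FIRST(S): from S->d c c we get {d}; from S->G we get {λ, c, d}. So FIRST(S) = {λ, c, d}.
FIRST(G): from G->c c we get {c}; from G->λ we get {λ}; from G->S G A we get {λ, c, d}. So FIRST(G) = {λ, c, d}.
FOLLOW(S) includes $ since S is the start symbol.
FOLLOW(S): in G->S G A, S is followed by G A with FIRST {λ, c, d}; in G->S G A, the suffix after S is nullable, so FOLLOW(S) ⊇ FOLLOW(G) = {$, c, d}. Thus FOLLOW(S) = {$, c, d}.
FOLLOW(G): in S->G, the suffix after G is empty, so FOLLOW(G) ⊇ FOLLOW(S) = {$, c, d}; in G->S G A, G is followed by A with FIRST {λ}; in G->S G A, the suffix after G is nullable (adds nothing new). Thus FOLLOW(G) = {$, c, d}.
FOLLOW(A): in G->S G A, the suffix after A is empty, so FOLLOW(A) ⊇ FOLLOW(G) = {$, c, d}. Thus FOLLOW(A) = {$, c, d}.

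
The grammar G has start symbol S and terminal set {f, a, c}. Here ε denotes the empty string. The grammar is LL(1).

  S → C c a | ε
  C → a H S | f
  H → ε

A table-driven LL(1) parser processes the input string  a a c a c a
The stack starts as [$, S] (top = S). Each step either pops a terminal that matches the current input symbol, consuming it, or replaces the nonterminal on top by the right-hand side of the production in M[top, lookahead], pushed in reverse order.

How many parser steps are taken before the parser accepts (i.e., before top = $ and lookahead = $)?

      Stack            Input          Action
   1  $ S              a a c a c a $  expand S → C c a
   2  $ a c C          a a c a c a $  expand C → a H S
   3  $ a c S H a      a a c a c a $  match a
   4  $ a c S H        a c a c a $    expand H → ε
   5  $ a c S          a c a c a $    expand S → C c a
   6  $ a c a c C      a c a c a $    expand C → a H S
   7  $ a c a c S H a  a c a c a $    match a
   8  $ a c a c S H    c a c a $      expand H → ε
   9  $ a c a c S      c a c a $      expand S → ε
  10  $ a c a c        c a c a $      match c
  11  $ a c a          a c a $        match a
  12  $ a c            c a $          match c
  13  $ a              a $            match a
Accept reached after 13 steps.

13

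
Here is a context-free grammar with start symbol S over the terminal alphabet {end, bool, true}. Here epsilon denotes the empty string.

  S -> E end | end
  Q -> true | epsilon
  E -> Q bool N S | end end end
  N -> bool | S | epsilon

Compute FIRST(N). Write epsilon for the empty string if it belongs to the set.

FIRST(Q): from Q->true we get {true}; from Q->epsilon we get {epsilon}. So FIRST(Q) = {epsilon, true}.
FIRST(E): from E->Q bool N S we get {bool, true}; from E->end end end we get {end}. So FIRST(E) = {bool, end, true}.
FIRST(S): from S->E end we get {bool, end, true}; from S->end we get {end}. So FIRST(S) = {bool, end, true}.
FIRST(N): from N->bool we get {bool}; from N->S we get {bool, end, true}; from N->epsilon we get {epsilon}. So FIRST(N) = {epsilon, bool, end, true}.

{epsilon, bool, end, true}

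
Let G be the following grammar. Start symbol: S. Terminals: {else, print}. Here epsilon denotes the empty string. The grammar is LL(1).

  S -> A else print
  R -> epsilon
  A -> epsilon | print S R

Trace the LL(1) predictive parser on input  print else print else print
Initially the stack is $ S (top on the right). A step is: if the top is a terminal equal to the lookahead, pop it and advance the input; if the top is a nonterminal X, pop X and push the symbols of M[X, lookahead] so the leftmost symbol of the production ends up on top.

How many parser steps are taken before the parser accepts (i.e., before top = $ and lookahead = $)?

10

step 1: stack=$ S  input=print else print else print $  — expand S -> A else print
step 2: stack=$ print else A  input=print else print else print $  — expand A -> print S R
step 3: stack=$ print else R S print  input=print else print else print $  — match print
step 4: stack=$ print else R S  input=else print else print $  — expand S -> A else print
step 5: stack=$ print else R print else A  input=else print else print $  — expand A -> epsilon
step 6: stack=$ print else R print else  input=else print else print $  — match else
step 7: stack=$ print else R print  input=print else print $  — match print
step 8: stack=$ print else R  input=else print $  — expand R -> epsilon
step 9: stack=$ print else  input=else print $  — match else
step 10: stack=$ print  input=print $  — match print
Accept reached after 10 steps.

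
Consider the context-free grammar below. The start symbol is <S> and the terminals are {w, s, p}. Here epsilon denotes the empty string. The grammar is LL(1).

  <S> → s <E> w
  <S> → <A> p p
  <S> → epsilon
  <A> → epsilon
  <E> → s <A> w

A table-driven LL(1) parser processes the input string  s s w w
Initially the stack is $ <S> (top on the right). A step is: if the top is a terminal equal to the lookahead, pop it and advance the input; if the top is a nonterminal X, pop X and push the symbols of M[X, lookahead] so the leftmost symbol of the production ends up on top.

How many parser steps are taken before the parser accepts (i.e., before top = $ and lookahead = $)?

step 1: stack=$ <S>  input=s s w w $  — expand <S> → s <E> w
step 2: stack=$ w <E> s  input=s s w w $  — match s
step 3: stack=$ w <E>  input=s w w $  — expand <E> → s <A> w
step 4: stack=$ w w <A> s  input=s w w $  — match s
step 5: stack=$ w w <A>  input=w w $  — expand <A> → epsilon
step 6: stack=$ w w  input=w w $  — match w
step 7: stack=$ w  input=w $  — match w
Accept reached after 7 steps.

7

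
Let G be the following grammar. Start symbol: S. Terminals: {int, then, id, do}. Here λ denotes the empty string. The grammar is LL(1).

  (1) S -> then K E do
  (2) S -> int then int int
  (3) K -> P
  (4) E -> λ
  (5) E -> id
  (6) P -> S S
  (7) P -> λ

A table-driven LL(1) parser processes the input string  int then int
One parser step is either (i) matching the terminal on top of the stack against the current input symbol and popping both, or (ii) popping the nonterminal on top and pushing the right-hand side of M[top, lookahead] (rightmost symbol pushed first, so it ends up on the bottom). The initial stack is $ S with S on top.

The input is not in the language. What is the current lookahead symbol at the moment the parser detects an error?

$

step 1: stack=$ S  input=int then int $  — expand S -> int then int int
step 2: stack=$ int int then int  input=int then int $  — match int
step 3: stack=$ int int then  input=then int $  — match then
step 4: stack=$ int int  input=int $  — match int
step 5: stack=$ int  input=$  — error: top is terminal int but lookahead is $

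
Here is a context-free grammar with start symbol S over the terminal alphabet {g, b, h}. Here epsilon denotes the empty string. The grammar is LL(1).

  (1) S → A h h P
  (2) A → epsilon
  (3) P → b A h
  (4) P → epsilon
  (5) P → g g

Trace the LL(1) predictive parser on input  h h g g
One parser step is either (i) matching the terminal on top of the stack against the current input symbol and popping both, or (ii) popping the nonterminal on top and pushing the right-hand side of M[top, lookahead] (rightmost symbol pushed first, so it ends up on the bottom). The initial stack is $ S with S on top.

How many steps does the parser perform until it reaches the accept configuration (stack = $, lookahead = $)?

step 1: stack=$ S  input=h h g g $  — expand S → A h h P
step 2: stack=$ P h h A  input=h h g g $  — expand A → epsilon
step 3: stack=$ P h h  input=h h g g $  — match h
step 4: stack=$ P h  input=h g g $  — match h
step 5: stack=$ P  input=g g $  — expand P → g g
step 6: stack=$ g g  input=g g $  — match g
step 7: stack=$ g  input=g $  — match g
Accept reached after 7 steps.

7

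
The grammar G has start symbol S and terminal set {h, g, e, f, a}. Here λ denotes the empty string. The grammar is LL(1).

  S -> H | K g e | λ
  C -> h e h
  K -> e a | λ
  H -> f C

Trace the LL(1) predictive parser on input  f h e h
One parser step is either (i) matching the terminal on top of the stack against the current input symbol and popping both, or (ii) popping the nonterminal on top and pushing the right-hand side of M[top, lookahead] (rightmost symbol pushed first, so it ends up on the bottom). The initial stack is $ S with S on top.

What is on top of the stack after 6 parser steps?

step 1: stack=$ S  input=f h e h $  — expand S -> H
step 2: stack=$ H  input=f h e h $  — expand H -> f C
step 3: stack=$ C f  input=f h e h $  — match f
step 4: stack=$ C  input=h e h $  — expand C -> h e h
step 5: stack=$ h e h  input=h e h $  — match h
step 6: stack=$ h e  input=e h $  — match e
Stack after step 6: $ h (top = h).

h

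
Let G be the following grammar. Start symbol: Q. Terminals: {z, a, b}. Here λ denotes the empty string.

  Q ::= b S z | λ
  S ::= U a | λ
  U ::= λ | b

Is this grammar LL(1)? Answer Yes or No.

FIRST(Q) = {λ, b}
FIRST(S) = {λ, a, b}
FIRST(U) = {λ, b}
FOLLOW(Q) = {$}
FOLLOW(S) = {z}
FOLLOW(U) = {a}
Each cell of M receives at most one production.

Yes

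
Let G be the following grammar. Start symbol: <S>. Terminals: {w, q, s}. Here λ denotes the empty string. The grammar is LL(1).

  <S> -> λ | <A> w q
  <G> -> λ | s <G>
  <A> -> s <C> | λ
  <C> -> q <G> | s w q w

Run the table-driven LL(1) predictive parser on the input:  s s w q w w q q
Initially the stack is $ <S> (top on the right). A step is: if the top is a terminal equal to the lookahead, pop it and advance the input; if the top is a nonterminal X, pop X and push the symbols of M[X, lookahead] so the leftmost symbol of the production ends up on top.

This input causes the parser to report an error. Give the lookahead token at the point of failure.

q

step 1: stack=$ <S>  input=s s w q w w q q $  — expand <S> -> <A> w q
step 2: stack=$ q w <A>  input=s s w q w w q q $  — expand <A> -> s <C>
step 3: stack=$ q w <C> s  input=s s w q w w q q $  — match s
step 4: stack=$ q w <C>  input=s w q w w q q $  — expand <C> -> s w q w
step 5: stack=$ q w w q w s  input=s w q w w q q $  — match s
step 6: stack=$ q w w q w  input=w q w w q q $  — match w
step 7: stack=$ q w w q  input=q w w q q $  — match q
step 8: stack=$ q w w  input=w w q q $  — match w
step 9: stack=$ q w  input=w q q $  — match w
step 10: stack=$ q  input=q q $  — match q
step 11: stack=$  input=q $  — error: stack empty but input remains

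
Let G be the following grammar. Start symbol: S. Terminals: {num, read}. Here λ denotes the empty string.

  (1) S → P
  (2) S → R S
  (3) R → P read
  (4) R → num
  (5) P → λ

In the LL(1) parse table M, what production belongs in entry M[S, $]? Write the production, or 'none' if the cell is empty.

S → P

FIRST(P) = {λ}
FIRST(R) = {num, read}  (via P read)
FIRST(S) = {λ, num, read}  (via P, R S)
FOLLOW(S) includes $ since S is the start symbol.
FOLLOW(S): in S→R S, the suffix after S is empty (adds nothing new). Thus FOLLOW(S) = {$}.
For S → P: FIRST(P) = {λ}, so it goes in M[S, t] for t ∈ {}; since λ ∈ FIRST, also for every t ∈ FOLLOW(S) = {$}.
For S → R S: FIRST(R S) = {num, read}, so it goes in M[S, t] for t ∈ {num, read}.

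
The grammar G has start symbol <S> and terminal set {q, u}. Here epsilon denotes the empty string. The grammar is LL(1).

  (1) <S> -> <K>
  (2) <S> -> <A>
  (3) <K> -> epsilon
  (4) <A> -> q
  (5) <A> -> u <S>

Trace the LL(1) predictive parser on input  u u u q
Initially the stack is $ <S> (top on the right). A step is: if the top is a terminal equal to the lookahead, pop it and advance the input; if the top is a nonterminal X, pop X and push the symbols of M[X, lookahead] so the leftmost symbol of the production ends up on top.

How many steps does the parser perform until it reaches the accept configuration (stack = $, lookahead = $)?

12

step 1: stack=$ <S>  input=u u u q $  — expand <S> -> <A>
step 2: stack=$ <A>  input=u u u q $  — expand <A> -> u <S>
step 3: stack=$ <S> u  input=u u u q $  — match u
step 4: stack=$ <S>  input=u u q $  — expand <S> -> <A>
step 5: stack=$ <A>  input=u u q $  — expand <A> -> u <S>
step 6: stack=$ <S> u  input=u u q $  — match u
step 7: stack=$ <S>  input=u q $  — expand <S> -> <A>
step 8: stack=$ <A>  input=u q $  — expand <A> -> u <S>
step 9: stack=$ <S> u  input=u q $  — match u
step 10: stack=$ <S>  input=q $  — expand <S> -> <A>
step 11: stack=$ <A>  input=q $  — expand <A> -> q
step 12: stack=$ q  input=q $  — match q
Accept reached after 12 steps.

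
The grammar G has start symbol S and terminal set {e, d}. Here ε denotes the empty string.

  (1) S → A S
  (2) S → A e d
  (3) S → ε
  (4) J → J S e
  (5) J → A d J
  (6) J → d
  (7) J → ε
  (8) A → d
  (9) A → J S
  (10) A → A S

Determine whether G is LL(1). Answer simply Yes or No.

FIRST(S) = {ε, d, e}
FIRST(J) = {ε, d, e}
FIRST(A) = {ε, d, e}
FOLLOW(S) = {$, d, e}
FOLLOW(J) = {$, d, e}
FOLLOW(A) = {$, d, e}
Cell M[A, $] receives both A → J S and A → A S — the grammar is not LL(1).

No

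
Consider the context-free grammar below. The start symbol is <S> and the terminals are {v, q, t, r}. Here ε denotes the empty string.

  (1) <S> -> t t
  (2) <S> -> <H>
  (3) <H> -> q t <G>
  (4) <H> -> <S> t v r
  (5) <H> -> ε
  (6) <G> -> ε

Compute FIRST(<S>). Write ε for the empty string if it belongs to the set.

FIRST(<G>) = {ε}
FIRST(<S>) = {ε, q, t}  (via <H>)
FIRST(<H>) = {ε, q, t}  (via <S> t v r)

{ε, q, t}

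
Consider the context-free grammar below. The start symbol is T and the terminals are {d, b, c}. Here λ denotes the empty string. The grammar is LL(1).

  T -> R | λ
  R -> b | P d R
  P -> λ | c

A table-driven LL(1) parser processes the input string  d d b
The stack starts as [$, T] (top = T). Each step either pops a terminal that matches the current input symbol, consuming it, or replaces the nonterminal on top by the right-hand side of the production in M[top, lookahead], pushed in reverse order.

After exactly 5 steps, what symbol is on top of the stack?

step 1: stack=$ T  input=d d b $  — expand T -> R
step 2: stack=$ R  input=d d b $  — expand R -> P d R
step 3: stack=$ R d P  input=d d b $  — expand P -> λ
step 4: stack=$ R d  input=d d b $  — match d
step 5: stack=$ R  input=d b $  — expand R -> P d R
Stack after step 5: $ R d P (top = P).

P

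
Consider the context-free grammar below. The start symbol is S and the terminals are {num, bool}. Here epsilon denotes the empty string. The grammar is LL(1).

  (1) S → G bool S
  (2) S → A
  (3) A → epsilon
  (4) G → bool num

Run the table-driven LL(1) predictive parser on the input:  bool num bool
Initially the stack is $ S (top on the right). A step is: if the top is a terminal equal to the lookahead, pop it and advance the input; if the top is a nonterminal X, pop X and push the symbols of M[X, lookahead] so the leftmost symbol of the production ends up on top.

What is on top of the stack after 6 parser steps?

step 1: stack=$ S  input=bool num bool $  — expand S → G bool S
step 2: stack=$ S bool G  input=bool num bool $  — expand G → bool num
step 3: stack=$ S bool num bool  input=bool num bool $  — match bool
step 4: stack=$ S bool num  input=num bool $  — match num
step 5: stack=$ S bool  input=bool $  — match bool
step 6: stack=$ S  input=$  — expand S → A
Stack after step 6: $ A (top = A).

A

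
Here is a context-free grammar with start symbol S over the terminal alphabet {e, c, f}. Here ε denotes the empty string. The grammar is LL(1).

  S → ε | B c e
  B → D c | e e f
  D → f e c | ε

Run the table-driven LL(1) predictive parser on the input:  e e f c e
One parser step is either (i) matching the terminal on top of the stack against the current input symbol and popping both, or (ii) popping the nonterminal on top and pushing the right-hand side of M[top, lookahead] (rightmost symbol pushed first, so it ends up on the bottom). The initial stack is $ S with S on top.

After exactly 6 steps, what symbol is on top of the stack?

step 1: stack=$ S  input=e e f c e $  — expand S → B c e
step 2: stack=$ e c B  input=e e f c e $  — expand B → e e f
step 3: stack=$ e c f e e  input=e e f c e $  — match e
step 4: stack=$ e c f e  input=e f c e $  — match e
step 5: stack=$ e c f  input=f c e $  — match f
step 6: stack=$ e c  input=c e $  — match c
Stack after step 6: $ e (top = e).

e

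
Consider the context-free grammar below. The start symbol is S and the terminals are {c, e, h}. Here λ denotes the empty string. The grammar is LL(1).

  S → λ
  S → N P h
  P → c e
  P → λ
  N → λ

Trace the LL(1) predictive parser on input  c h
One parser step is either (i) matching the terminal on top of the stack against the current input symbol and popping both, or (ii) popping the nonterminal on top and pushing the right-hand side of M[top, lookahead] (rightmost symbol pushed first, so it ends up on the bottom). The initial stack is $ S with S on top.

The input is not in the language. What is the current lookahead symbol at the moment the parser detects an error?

h

     Stack    Input  Action
  1  $ S      c h $  expand S → N P h
  2  $ h P N  c h $  expand N → λ
  3  $ h P    c h $  expand P → c e
  4  $ h e c  c h $  match c
  5  $ h e    h $    error: top is terminal e but lookahead is h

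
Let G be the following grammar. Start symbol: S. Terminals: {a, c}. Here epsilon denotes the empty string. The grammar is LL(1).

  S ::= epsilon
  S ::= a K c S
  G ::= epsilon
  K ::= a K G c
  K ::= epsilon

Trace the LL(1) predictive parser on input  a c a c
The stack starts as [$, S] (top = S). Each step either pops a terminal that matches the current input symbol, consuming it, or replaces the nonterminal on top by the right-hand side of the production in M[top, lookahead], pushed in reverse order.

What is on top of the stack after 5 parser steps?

step 1: stack=$ S  input=a c a c $  — expand S ::= a K c S
step 2: stack=$ S c K a  input=a c a c $  — match a
step 3: stack=$ S c K  input=c a c $  — expand K ::= epsilon
step 4: stack=$ S c  input=c a c $  — match c
step 5: stack=$ S  input=a c $  — expand S ::= a K c S
Stack after step 5: $ S c K a (top = a).

a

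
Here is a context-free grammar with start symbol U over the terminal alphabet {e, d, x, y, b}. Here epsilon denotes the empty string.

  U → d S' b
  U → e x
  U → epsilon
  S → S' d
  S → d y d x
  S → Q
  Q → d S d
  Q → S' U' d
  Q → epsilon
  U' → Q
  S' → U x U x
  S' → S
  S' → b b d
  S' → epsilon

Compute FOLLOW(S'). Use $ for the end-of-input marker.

FIRST(U): from U→d S' b we get {d}; from U→e x we get {e}; from U→epsilon we get {epsilon}. So FIRST(U) = {epsilon, d, e}.
FIRST(S): from S→S' d we get {b, d, e, x}; from S→d y d x we get {d}; from S→Q we get {epsilon, b, d, e, x}. So FIRST(S) = {epsilon, b, d, e, x}.
FIRST(S'): from S'→U x U x we get {d, e, x}; from S'→S we get {epsilon, b, d, e, x}; from S'→b b d we get {b}; from S'→epsilon we get {epsilon}. So FIRST(S') = {epsilon, b, d, e, x}.
FIRST(Q): from Q→d S d we get {d}; from Q→S' U' d we get {b, d, e, x}; from Q→epsilon we get {epsilon}. So FIRST(Q) = {epsilon, b, d, e, x}.
FIRST(U'): from U'→Q we get {epsilon, b, d, e, x}. So FIRST(U') = {epsilon, b, d, e, x}.
FOLLOW(U) includes $ since U is the start symbol.
FOLLOW(U): in S'→U x U x (occurrence 1), U is followed by x U x with FIRST {x}; in S'→U x U x (occurrence 2), U is followed by x with FIRST {x}. Thus FOLLOW(U) = {$, x}.
FOLLOW(U'): in Q→S' U' d, U' is followed by d with FIRST {d}. Thus FOLLOW(U') = {d}.
FOLLOW(S'): in U→d S' b, S' is followed by b with FIRST {b}; in S→S' d, S' is followed by d with FIRST {d}; in Q→S' U' d, S' is followed by U' d with FIRST {b, d, e, x}. Thus FOLLOW(S') = {b, d, e, x}.
FOLLOW(S): in Q→d S d, S is followed by d with FIRST {d}; in S'→S, the suffix after S is empty, so FOLLOW(S) ⊇ FOLLOW(S') = {b, d, e, x}. Thus FOLLOW(S) = {b, d, e, x}.
FOLLOW(Q): in S→Q, the suffix after Q is empty, so FOLLOW(Q) ⊇ FOLLOW(S) = {b, d, e, x}; in U'→Q, the suffix after Q is empty, so FOLLOW(Q) ⊇ FOLLOW(U') = {d}. Thus FOLLOW(Q) = {b, d, e, x}.

{b, d, e, x}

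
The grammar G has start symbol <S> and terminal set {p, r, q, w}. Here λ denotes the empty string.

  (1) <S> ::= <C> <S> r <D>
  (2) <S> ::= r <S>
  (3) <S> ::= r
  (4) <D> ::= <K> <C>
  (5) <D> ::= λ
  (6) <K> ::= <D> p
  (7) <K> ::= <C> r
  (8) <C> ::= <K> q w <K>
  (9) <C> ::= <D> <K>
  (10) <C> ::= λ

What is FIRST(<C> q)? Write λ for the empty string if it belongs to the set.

FIRST(<S>): from <S>::=<C> <S> r <D> we get {p, r}; from <S>::=r <S> we get {r}; from <S>::=r we get {r}. So FIRST(<S>) = {p, r}.
FIRST(<D>): from <D>::=<K> <C> we get {p, r}; from <D>::=λ we get {λ}. So FIRST(<D>) = {λ, p, r}.
FIRST(<K>): from <K>::=<D> p we get {p, r}; from <K>::=<C> r we get {p, r}. So FIRST(<K>) = {p, r}.
FIRST(<C>): from <C>::=<K> q w <K> we get {p, r}; from <C>::=<D> <K> we get {p, r}; from <C>::=λ we get {λ}. So FIRST(<C>) = {λ, p, r}.
FIRST(<C> q): take FIRST of each symbol in turn, carrying on past any symbol whose FIRST contains λ; result {p, q, r}.

{p, q, r}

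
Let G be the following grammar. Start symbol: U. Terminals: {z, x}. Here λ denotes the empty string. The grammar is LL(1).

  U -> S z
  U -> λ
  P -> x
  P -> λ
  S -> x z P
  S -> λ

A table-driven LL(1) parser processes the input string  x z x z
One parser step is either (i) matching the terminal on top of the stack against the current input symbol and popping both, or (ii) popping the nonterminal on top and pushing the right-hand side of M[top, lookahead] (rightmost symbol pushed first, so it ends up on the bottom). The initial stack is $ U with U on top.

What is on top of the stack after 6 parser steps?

z

     Stack      Input      Action
  1  $ U        x z x z $  expand U -> S z
  2  $ z S      x z x z $  expand S -> x z P
  3  $ z P z x  x z x z $  match x
  4  $ z P z    z x z $    match z
  5  $ z P      x z $      expand P -> x
  6  $ z x      x z $      match x
Stack after step 6: $ z (top = z).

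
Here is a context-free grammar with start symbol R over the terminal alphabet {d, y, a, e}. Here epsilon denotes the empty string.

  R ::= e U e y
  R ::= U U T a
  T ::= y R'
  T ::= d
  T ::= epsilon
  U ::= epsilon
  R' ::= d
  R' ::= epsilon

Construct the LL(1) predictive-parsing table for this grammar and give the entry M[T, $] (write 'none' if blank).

none

FIRST(T) = {epsilon, d, y}
FIRST(U) = {epsilon}
FIRST(R') = {epsilon, d}
FIRST(R) = {a, d, e, y}  (via U U T a)
FOLLOW(R) includes $ since R is the start symbol.
FOLLOW(T): in R::=U U T a, T is followed by a with FIRST {a}. Thus FOLLOW(T) = {a}.
For T ::= y R': FIRST(y R') = {y}, so it goes in M[T, t] for t ∈ {y}.
For T ::= d: FIRST(d) = {d}, so it goes in M[T, t] for t ∈ {d}.
For T ::= epsilon: FIRST(epsilon) = {epsilon}, so it goes in M[T, t] for t ∈ {}; since epsilon ∈ FIRST, also for every t ∈ FOLLOW(T) = {a}.
None of these place a production in M[T, $].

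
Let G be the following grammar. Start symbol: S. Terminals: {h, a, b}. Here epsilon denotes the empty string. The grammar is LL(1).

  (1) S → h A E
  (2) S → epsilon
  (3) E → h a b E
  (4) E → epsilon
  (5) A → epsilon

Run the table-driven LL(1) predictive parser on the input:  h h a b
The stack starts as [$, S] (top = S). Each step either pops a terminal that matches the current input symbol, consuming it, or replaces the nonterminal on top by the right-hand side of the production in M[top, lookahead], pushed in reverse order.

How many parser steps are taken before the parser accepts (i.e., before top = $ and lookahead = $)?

step 1: stack=$ S  input=h h a b $  — expand S → h A E
step 2: stack=$ E A h  input=h h a b $  — match h
step 3: stack=$ E A  input=h a b $  — expand A → epsilon
step 4: stack=$ E  input=h a b $  — expand E → h a b E
step 5: stack=$ E b a h  input=h a b $  — match h
step 6: stack=$ E b a  input=a b $  — match a
step 7: stack=$ E b  input=b $  — match b
step 8: stack=$ E  input=$  — expand E → epsilon
Accept reached after 8 steps.

8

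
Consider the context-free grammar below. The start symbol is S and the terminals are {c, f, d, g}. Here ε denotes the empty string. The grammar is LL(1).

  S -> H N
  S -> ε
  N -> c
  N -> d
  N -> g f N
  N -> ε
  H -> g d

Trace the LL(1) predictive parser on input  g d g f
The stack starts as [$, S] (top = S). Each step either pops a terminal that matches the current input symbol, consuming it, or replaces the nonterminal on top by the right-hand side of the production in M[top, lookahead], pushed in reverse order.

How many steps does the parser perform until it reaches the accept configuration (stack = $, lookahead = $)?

     Stack    Input      Action
  1  $ S      g d g f $  expand S -> H N
  2  $ N H    g d g f $  expand H -> g d
  3  $ N d g  g d g f $  match g
  4  $ N d    d g f $    match d
  5  $ N      g f $      expand N -> g f N
  6  $ N f g  g f $      match g
  7  $ N f    f $        match f
  8  $ N      $          expand N -> ε
Accept reached after 8 steps.

8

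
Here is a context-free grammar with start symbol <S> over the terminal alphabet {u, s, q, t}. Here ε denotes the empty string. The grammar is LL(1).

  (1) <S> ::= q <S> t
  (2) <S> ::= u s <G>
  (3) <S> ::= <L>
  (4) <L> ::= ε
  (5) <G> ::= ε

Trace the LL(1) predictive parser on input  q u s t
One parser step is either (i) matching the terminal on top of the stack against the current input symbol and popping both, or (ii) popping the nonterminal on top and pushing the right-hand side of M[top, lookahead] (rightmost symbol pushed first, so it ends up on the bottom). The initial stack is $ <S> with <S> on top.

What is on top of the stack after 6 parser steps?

step 1: stack=$ <S>  input=q u s t $  — expand <S> ::= q <S> t
step 2: stack=$ t <S> q  input=q u s t $  — match q
step 3: stack=$ t <S>  input=u s t $  — expand <S> ::= u s <G>
step 4: stack=$ t <G> s u  input=u s t $  — match u
step 5: stack=$ t <G> s  input=s t $  — match s
step 6: stack=$ t <G>  input=t $  — expand <G> ::= ε
Stack after step 6: $ t (top = t).

t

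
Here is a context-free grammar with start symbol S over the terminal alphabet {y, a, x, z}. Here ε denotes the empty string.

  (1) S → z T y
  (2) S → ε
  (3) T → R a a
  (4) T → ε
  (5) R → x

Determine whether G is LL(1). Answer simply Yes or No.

FIRST(S) = {ε, z}
FIRST(T) = {ε, x}
FIRST(R) = {x}
FOLLOW(S) = {$}
FOLLOW(T) = {y}
FOLLOW(R) = {a}
Each cell of M receives at most one production.

Yes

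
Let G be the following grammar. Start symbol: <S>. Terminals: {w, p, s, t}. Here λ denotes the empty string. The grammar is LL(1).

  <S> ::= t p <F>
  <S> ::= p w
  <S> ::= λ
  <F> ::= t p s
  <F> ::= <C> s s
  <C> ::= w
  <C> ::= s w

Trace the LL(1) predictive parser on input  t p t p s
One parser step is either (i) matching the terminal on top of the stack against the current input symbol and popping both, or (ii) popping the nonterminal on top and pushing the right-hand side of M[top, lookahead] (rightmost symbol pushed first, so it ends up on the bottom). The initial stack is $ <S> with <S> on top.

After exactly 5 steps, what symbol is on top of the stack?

     Stack      Input        Action
  1  $ <S>      t p t p s $  expand <S> ::= t p <F>
  2  $ <F> p t  t p t p s $  match t
  3  $ <F> p    p t p s $    match p
  4  $ <F>      t p s $      expand <F> ::= t p s
  5  $ s p t    t p s $      match t
Stack after step 5: $ s p (top = p).

p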